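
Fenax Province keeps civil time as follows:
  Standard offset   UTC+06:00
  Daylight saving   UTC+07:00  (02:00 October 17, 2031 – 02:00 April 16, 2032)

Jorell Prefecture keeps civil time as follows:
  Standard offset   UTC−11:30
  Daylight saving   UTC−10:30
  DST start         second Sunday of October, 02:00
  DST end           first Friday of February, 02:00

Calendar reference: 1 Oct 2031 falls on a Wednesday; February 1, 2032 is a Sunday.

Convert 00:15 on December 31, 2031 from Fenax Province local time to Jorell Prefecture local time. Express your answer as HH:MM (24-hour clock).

December 31, 2031 falls between 17 October 2031 and 16 April 2032, so daylight saving is in effect and Fenax Province is at UTC+07:00.
00:15 Fenax Province − 7h = 17:15 UTC (rolling into the previous day, 30 December 2031).
1 October 2031 is a Wednesday, so the first Sunday is October 5 and the second is October 12.
1 February 2032 is a Sunday, so the first Friday is February 6.
At the standard offset (UTC−11:30), 17:15 UTC − 11h30m = 05:45 Jorell Prefecture standard time.
Daylight saving runs 12 October 2031 – 6 February 2032; the standard-time date in Jorell Prefecture, December 30, 2031, is inside that window, so Jorell Prefecture is at UTC−10:30.
17:15 UTC − 10h30m = 06:45 Jorell Prefecture.

06:45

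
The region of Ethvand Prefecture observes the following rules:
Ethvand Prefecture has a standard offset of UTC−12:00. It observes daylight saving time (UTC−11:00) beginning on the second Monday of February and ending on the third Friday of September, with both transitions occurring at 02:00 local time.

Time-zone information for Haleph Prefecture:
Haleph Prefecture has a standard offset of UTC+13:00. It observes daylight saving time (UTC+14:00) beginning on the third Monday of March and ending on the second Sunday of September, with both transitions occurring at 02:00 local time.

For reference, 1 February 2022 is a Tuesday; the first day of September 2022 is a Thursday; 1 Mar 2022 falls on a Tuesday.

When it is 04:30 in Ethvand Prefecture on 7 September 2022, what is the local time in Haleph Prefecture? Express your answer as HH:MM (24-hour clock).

1 February 2022 is a Tuesday, so the first Monday is February 7 and the second is February 14.
1 September 2022 is a Thursday, so the first Friday is September 2 and the third is September 16.
Daylight saving runs 14 February – 16 September; 7 September 2022 is inside that window, so Ethvand Prefecture is at UTC−11:00.
04:30 Ethvand Prefecture + 11h = 15:30 UTC.
1 March 2022 is a Tuesday, so the first Monday is March 7 and the third is March 21.
1 September 2022 is a Thursday, so the first Sunday is September 4 and the second is September 11.
At the standard offset (UTC+13:00), 15:30 UTC + 13h = 04:30 Haleph Prefecture standard time (rolling into the next day, 8 September 2022).
The standard-time date in Haleph Prefecture, 8 September 2022, lies within the daylight-saving period (21 March – 11 September), so Haleph Prefecture is on daylight time, UTC+14:00.
15:30 UTC + 14h = 05:30 Haleph Prefecture (rolling into the next day, 8 September 2022).

05:30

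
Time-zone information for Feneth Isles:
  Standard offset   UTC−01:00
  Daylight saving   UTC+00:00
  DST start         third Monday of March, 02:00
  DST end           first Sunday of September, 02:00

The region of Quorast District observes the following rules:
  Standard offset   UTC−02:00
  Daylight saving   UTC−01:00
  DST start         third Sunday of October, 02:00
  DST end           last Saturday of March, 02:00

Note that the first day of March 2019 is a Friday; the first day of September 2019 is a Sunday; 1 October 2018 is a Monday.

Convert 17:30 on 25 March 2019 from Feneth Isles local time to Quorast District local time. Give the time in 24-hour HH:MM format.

1 March 2019 is a Friday, so the first Monday is March 4 and the third is March 18.
1 September 2019 is a Sunday, so the first Sunday is September 1.
Daylight saving runs 18 March – 1 September; 25 March 2019 is inside that window, so Feneth Isles is at UTC+00:00.
17:30 Feneth Isles − 0h = 17:30 UTC.
1 October 2018 is a Monday, so the first Sunday is October 7 and the third is October 21.
1 March 2019 is a Friday, so Saturdays fall on 2, 9, 16, 23, 30; the last is March 30.
At the standard offset (UTC−02:00), 17:30 UTC − 2h = 15:30 Quorast District standard time.
The standard-time date in Quorast District, 25 March 2019, falls between 21 October 2018 and 30 March 2019, so daylight saving is in effect and Quorast District is at UTC−01:00.
17:30 UTC − 1h = 16:30 Quorast District.

16:30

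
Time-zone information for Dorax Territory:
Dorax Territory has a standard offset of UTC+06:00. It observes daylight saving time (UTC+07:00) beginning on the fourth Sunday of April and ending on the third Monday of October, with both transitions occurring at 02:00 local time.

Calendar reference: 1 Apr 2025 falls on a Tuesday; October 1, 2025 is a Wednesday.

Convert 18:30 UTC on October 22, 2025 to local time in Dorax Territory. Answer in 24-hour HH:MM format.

1 April 2025 is a Tuesday, so the first Sunday is April 6 and the fourth is April 27.
1 October 2025 is a Wednesday, so the first Monday is October 6 and the third is October 20.
At the standard offset (UTC+06:00), 18:30 UTC + 6h = 00:30 Dorax Territory standard time (rolling into the next day, 23 October 2025).
Daylight saving runs 27 April – 20 October; the standard-time date in Dorax Territory, October 23, 2025, is outside that window, so Dorax Territory is on standard time at UTC+06:00.
18:30 UTC + 6h = 00:30 local (rolling into the next day, 23 October 2025).

00:30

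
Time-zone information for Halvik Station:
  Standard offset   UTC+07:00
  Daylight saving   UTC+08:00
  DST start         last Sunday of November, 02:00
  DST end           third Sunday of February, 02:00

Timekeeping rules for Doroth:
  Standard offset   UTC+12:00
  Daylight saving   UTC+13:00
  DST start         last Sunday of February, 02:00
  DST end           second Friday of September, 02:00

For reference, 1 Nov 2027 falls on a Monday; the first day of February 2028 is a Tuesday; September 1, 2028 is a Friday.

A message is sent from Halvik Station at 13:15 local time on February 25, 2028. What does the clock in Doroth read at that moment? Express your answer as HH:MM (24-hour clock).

1 November 2027 is a Monday, so Sundays fall on 7, 14, 21, 28; the last is November 28.
1 February 2028 is a Tuesday, so the first Sunday is February 6 and the third is February 20.
Daylight saving runs 28 November 2027 – 20 February 2028; February 25, 2028 is outside that window, so Halvik Station is on standard time at UTC+07:00.
13:15 Halvik Station − 7h = 06:15 UTC.
1 February 2028 is a Tuesday, so Sundays fall on 6, 13, 20, 27; the last is February 27.
1 September 2028 is a Friday, so the first Friday is September 1 and the second is September 8.
At the standard offset (UTC+12:00), 06:15 UTC + 12h = 18:15 Doroth standard time.
The standard-time date in Doroth, February 25, 2028, is outside the daylight-saving period (27 February – 8 September), so Doroth is on standard time, UTC+12:00.
06:15 UTC + 12h = 18:15 Doroth.

18:15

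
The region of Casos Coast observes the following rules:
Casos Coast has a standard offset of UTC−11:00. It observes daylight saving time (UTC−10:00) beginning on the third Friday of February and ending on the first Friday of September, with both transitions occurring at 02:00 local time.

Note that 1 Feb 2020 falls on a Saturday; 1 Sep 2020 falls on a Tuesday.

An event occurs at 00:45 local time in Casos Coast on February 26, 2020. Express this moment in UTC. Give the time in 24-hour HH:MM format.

10:45

1 February 2020 is a Saturday, so the first Friday is February 7 and the third is February 21.
1 September 2020 is a Tuesday, so the first Friday is September 4.
February 26, 2020 lies within the daylight-saving period (21 February – 4 September), so Casos Coast is on daylight time, UTC−10:00.
00:45 local + 10h = 10:45 UTC.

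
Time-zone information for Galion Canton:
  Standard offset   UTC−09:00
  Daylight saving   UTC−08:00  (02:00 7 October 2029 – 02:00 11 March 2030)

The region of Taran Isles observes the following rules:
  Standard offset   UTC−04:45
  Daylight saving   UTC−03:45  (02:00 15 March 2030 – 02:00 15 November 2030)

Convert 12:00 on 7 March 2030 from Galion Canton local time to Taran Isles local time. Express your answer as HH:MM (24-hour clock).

15:15

7 March 2030 falls between 7 October 2029 and 11 March 2030, so daylight saving is in effect and Galion Canton is at UTC−08:00.
12:00 Galion Canton + 8h = 20:00 UTC.
At the standard offset (UTC−04:45), 20:00 UTC − 4h45m = 15:15 Taran Isles standard time.
The standard-time date in Taran Isles, 7 March 2030, does not fall between 15 March and 15 November, so daylight saving is not in effect and Taran Isles is at UTC−04:45.
20:00 UTC − 4h45m = 15:15 Taran Isles.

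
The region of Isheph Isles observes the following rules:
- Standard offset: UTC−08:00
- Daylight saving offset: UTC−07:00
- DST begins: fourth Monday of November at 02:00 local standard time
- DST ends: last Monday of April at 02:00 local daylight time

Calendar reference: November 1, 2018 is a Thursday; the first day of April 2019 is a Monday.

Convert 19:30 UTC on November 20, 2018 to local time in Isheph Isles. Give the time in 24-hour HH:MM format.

11:30

1 November 2018 is a Thursday, so the first Monday is November 5 and the fourth is November 26.
1 April 2019 is a Monday, so Mondays fall on 1, 8, 15, 22, 29; the last is April 29.
At the standard offset (UTC−08:00), 19:30 UTC − 8h = 11:30 Isheph Isles standard time.
The standard-time date in Isheph Isles, November 20, 2018, is outside the daylight-saving period (26 November 2018 – 29 April 2019), so Isheph Isles is on standard time, UTC−08:00.
19:30 UTC − 8h = 11:30 local.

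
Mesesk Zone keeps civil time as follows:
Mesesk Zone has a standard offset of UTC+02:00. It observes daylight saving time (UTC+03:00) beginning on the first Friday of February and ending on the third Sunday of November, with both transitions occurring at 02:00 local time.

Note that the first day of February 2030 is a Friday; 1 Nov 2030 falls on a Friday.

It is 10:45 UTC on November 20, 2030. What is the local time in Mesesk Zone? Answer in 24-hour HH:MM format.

1 February 2030 is a Friday, so the first Friday is February 1.
1 November 2030 is a Friday, so the first Sunday is November 3 and the third is November 17.
At the standard offset (UTC+02:00), 10:45 UTC + 2h = 12:45 Mesesk Zone standard time.
Daylight saving runs 1 February – 17 November; the standard-time date in Mesesk Zone, November 20, 2030, is outside that window, so Mesesk Zone is on standard time at UTC+02:00.
10:45 UTC + 2h = 12:45 local.

12:45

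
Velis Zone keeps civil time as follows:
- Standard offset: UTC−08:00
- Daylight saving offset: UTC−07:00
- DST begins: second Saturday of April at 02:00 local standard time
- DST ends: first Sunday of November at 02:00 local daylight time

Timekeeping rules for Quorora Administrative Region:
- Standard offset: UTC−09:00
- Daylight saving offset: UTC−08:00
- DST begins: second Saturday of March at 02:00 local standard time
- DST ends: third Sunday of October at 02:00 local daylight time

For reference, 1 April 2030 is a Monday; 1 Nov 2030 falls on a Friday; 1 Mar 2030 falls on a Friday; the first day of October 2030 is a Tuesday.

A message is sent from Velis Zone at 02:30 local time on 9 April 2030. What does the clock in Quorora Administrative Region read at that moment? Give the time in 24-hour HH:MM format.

02:30

1 April 2030 is a Monday, so the first Saturday is April 6 and the second is April 13.
1 November 2030 is a Friday, so the first Sunday is November 3.
9 April 2030 does not fall between 13 April and 3 November, so daylight saving is not in effect and Velis Zone is at UTC−08:00.
02:30 Velis Zone + 8h = 10:30 UTC.
1 March 2030 is a Friday, so the first Saturday is March 2 and the second is March 9.
1 October 2030 is a Tuesday, so the first Sunday is October 6 and the third is October 20.
At the standard offset (UTC−09:00), 10:30 UTC − 9h = 01:30 Quorora Administrative Region standard time.
Daylight saving runs 9 March – 20 October; the standard-time date in Quorora Administrative Region, 9 April 2030, is inside that window, so Quorora Administrative Region is at UTC−08:00.
10:30 UTC − 8h = 02:30 Quorora Administrative Region.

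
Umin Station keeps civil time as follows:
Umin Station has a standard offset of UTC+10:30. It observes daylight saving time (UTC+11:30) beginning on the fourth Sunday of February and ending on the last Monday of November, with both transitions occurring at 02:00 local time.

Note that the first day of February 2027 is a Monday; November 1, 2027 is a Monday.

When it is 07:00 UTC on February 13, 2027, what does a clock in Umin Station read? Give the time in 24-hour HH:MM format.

1 February 2027 is a Monday, so the first Sunday is February 7 and the fourth is February 28.
1 November 2027 is a Monday, so Mondays fall on 1, 8, 15, 22, 29; the last is November 29.
At the standard offset (UTC+10:30), 07:00 UTC + 10h30m = 17:30 Umin Station standard time.
The standard-time date in Umin Station, February 13, 2027, is outside the daylight-saving period (28 February – 29 November), so Umin Station is on standard time, UTC+10:30.
07:00 UTC + 10h30m = 17:30 local.

17:30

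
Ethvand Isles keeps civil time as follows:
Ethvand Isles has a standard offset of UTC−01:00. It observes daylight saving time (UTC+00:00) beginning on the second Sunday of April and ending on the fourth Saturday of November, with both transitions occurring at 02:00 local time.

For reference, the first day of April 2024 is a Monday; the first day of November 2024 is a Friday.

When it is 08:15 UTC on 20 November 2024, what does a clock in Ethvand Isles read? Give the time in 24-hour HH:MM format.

08:15

1 April 2024 is a Monday, so the first Sunday is April 7 and the second is April 14.
1 November 2024 is a Friday, so the first Saturday is November 2 and the fourth is November 23.
At the standard offset (UTC−01:00), 08:15 UTC − 1h = 07:15 Ethvand Isles standard time.
Daylight saving runs 14 April – 23 November; the standard-time date in Ethvand Isles, 20 November 2024, is inside that window, so Ethvand Isles is at UTC+00:00.
08:15 UTC + 0h = 08:15 local.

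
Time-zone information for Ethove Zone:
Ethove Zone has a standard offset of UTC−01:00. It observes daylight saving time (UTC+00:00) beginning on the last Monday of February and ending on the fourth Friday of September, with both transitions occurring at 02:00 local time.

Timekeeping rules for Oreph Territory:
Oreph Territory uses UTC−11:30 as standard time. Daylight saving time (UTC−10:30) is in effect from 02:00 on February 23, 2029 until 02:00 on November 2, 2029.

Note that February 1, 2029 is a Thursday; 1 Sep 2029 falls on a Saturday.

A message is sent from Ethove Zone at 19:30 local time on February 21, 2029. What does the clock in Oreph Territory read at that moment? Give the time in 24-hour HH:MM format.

1 February 2029 is a Thursday, so Mondays fall on 5, 12, 19, 26; the last is February 26.
1 September 2029 is a Saturday, so the first Friday is September 7 and the fourth is September 28.
Daylight saving runs 26 February – 28 September; February 21, 2029 is outside that window, so Ethove Zone is on standard time at UTC−01:00.
19:30 Ethove Zone + 1h = 20:30 UTC.
At the standard offset (UTC−11:30), 20:30 UTC − 11h30m = 09:00 Oreph Territory standard time.
The standard-time date in Oreph Territory, February 21, 2029, is outside the daylight-saving period (23 February – 2 November), so Oreph Territory is on standard time, UTC−11:30.
20:30 UTC − 11h30m = 09:00 Oreph Territory.

09:00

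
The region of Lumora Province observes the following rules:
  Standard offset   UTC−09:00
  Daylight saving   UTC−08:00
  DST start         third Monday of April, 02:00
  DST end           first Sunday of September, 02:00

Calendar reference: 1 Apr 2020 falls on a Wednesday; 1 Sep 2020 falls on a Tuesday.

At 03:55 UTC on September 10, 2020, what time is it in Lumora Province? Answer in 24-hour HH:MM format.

18:55

1 April 2020 is a Wednesday, so the first Monday is April 6 and the third is April 20.
1 September 2020 is a Tuesday, so the first Sunday is September 6.
At the standard offset (UTC−09:00), 03:55 UTC − 9h = 18:55 Lumora Province standard time (rolling into the previous day, 9 September 2020).
The standard-time date in Lumora Province, September 9, 2020, is outside the daylight-saving period (20 April – 6 September), so Lumora Province is on standard time, UTC−09:00.
03:55 UTC − 9h = 18:55 local (rolling into the previous day, 9 September 2020).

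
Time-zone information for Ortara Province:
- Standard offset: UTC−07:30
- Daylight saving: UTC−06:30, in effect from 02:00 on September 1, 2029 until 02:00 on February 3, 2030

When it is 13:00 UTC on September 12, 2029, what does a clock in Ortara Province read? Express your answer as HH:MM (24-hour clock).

06:30

At the standard offset (UTC−07:30), 13:00 UTC − 7h30m = 05:30 Ortara Province standard time.
The standard-time date in Ortara Province, September 12, 2029, falls between 1 September 2029 and 3 February 2030, so daylight saving is in effect and Ortara Province is at UTC−06:30.
13:00 UTC − 6h30m = 06:30 local.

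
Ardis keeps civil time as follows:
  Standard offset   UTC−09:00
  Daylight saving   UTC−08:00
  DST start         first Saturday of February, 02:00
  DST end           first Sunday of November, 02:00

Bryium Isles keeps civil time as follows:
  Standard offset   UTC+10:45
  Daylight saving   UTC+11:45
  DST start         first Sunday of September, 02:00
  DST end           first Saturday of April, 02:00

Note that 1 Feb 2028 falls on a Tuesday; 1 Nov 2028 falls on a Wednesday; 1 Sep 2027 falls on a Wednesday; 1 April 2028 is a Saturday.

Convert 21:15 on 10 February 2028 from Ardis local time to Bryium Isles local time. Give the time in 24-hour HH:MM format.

1 February 2028 is a Tuesday, so the first Saturday is February 5.
1 November 2028 is a Wednesday, so the first Sunday is November 5.
Daylight saving runs 5 February – 5 November; 10 February 2028 is inside that window, so Ardis is at UTC−08:00.
21:15 Ardis + 8h = 05:15 UTC (rolling into the next day, 11 February 2028).
1 September 2027 is a Wednesday, so the first Sunday is September 5.
1 April 2028 is a Saturday, so the first Saturday is April 1.
At the standard offset (UTC+10:45), 05:15 UTC + 10h45m = 16:00 Bryium Isles standard time.
Daylight saving runs 5 September 2027 – 1 April 2028; the standard-time date in Bryium Isles, 11 February 2028, is inside that window, so Bryium Isles is at UTC+11:45.
05:15 UTC + 11h45m = 17:00 Bryium Isles.

17:00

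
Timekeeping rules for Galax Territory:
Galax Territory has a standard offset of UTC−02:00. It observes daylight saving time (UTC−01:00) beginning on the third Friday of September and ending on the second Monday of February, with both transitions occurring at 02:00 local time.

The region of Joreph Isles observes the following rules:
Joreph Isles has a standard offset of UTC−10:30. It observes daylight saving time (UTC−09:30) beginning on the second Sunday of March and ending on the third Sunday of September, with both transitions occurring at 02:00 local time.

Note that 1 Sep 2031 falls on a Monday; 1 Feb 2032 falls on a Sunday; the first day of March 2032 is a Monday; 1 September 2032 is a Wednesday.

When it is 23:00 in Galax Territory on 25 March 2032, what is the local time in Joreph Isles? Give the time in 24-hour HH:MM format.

15:30

1 September 2031 is a Monday, so the first Friday is September 5 and the third is September 19.
1 February 2032 is a Sunday, so the first Monday is February 2 and the second is February 9.
Daylight saving runs 19 September 2031 – 9 February 2032; 25 March 2032 is outside that window, so Galax Territory is on standard time at UTC−02:00.
23:00 Galax Territory + 2h = 01:00 UTC (rolling into the next day, 26 March 2032).
1 March 2032 is a Monday, so the first Sunday is March 7 and the second is March 14.
1 September 2032 is a Wednesday, so the first Sunday is September 5 and the third is September 19.
At the standard offset (UTC−10:30), 01:00 UTC − 10h30m = 14:30 Joreph Isles standard time (rolling into the previous day, 25 March 2032).
The standard-time date in Joreph Isles, 25 March 2032, lies within the daylight-saving period (14 March – 19 September), so Joreph Isles is on daylight time, UTC−09:30.
01:00 UTC − 9h30m = 15:30 Joreph Isles (rolling into the previous day, 25 March 2032).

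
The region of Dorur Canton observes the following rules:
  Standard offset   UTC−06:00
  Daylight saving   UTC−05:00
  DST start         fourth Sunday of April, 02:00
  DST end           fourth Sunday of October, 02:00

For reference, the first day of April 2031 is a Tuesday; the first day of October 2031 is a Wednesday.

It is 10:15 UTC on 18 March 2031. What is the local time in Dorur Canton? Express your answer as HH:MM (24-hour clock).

04:15

1 April 2031 is a Tuesday, so the first Sunday is April 6 and the fourth is April 27.
1 October 2031 is a Wednesday, so the first Sunday is October 5 and the fourth is October 26.
At the standard offset (UTC−06:00), 10:15 UTC − 6h = 04:15 Dorur Canton standard time.
Daylight saving runs 27 April – 26 October; the standard-time date in Dorur Canton, 18 March 2031, is outside that window, so Dorur Canton is on standard time at UTC−06:00.
10:15 UTC − 6h = 04:15 local.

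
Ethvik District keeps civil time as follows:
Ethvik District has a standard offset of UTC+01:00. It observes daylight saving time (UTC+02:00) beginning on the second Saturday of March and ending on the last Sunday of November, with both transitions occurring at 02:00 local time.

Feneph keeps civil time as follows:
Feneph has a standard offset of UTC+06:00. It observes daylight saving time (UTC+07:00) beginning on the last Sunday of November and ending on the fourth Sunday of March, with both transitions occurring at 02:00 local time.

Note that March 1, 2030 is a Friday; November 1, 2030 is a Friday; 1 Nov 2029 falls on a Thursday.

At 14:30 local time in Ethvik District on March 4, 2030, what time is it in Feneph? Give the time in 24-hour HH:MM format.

20:30

1 March 2030 is a Friday, so the first Saturday is March 2 and the second is March 9.
1 November 2030 is a Friday, so Sundays fall on 3, 10, 17, 24; the last is November 24.
Daylight saving runs 9 March – 24 November; March 4, 2030 is outside that window, so Ethvik District is on standard time at UTC+01:00.
14:30 Ethvik District − 1h = 13:30 UTC.
1 November 2029 is a Thursday, so Sundays fall on 4, 11, 18, 25; the last is November 25.
1 March 2030 is a Friday, so the first Sunday is March 3 and the fourth is March 24.
At the standard offset (UTC+06:00), 13:30 UTC + 6h = 19:30 Feneph standard time.
The standard-time date in Feneph, March 4, 2030, falls between 25 November 2029 and 24 March 2030, so daylight saving is in effect and Feneph is at UTC+07:00.
13:30 UTC + 7h = 20:30 Feneph.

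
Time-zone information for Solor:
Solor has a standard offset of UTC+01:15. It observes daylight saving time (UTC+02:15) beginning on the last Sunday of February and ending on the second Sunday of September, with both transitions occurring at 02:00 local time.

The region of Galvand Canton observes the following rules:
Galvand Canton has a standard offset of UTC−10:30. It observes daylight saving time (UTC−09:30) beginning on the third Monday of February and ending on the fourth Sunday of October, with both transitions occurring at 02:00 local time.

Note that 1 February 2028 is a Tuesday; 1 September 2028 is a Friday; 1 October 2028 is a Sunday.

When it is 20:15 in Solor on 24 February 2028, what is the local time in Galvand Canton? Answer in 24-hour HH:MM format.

1 February 2028 is a Tuesday, so Sundays fall on 6, 13, 20, 27; the last is February 27.
1 September 2028 is a Friday, so the first Sunday is September 3 and the second is September 10.
24 February 2028 does not fall between 27 February and 10 September, so daylight saving is not in effect and Solor is at UTC+01:15.
20:15 Solor − 1h15m = 19:00 UTC.
1 February 2028 is a Tuesday, so the first Monday is February 7 and the third is February 21.
1 October 2028 is a Sunday, so the first Sunday is October 1 and the fourth is October 22.
At the standard offset (UTC−10:30), 19:00 UTC − 10h30m = 08:30 Galvand Canton standard time.
The standard-time date in Galvand Canton, 24 February 2028, falls between 21 February and 22 October, so daylight saving is in effect and Galvand Canton is at UTC−09:30.
19:00 UTC − 9h30m = 09:30 Galvand Canton.

09:30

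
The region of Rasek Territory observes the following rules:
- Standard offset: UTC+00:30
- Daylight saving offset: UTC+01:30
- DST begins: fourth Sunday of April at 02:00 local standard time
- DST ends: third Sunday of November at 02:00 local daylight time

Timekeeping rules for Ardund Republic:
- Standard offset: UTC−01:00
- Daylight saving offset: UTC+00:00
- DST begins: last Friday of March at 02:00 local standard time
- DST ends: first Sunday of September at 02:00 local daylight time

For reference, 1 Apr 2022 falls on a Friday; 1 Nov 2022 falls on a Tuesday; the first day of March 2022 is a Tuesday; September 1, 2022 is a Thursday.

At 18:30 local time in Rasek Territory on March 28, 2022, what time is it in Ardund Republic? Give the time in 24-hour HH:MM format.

1 April 2022 is a Friday, so the first Sunday is April 3 and the fourth is April 24.
1 November 2022 is a Tuesday, so the first Sunday is November 6 and the third is November 20.
March 28, 2022 is outside the daylight-saving period (24 April – 20 November), so Rasek Territory is on standard time, UTC+00:30.
18:30 Rasek Territory − 0h30m = 18:00 UTC.
1 March 2022 is a Tuesday, so Fridays fall on 4, 11, 18, 25; the last is March 25.
1 September 2022 is a Thursday, so the first Sunday is September 4.
At the standard offset (UTC−01:00), 18:00 UTC − 1h = 17:00 Ardund Republic standard time.
Daylight saving runs 25 March – 4 September; the standard-time date in Ardund Republic, March 28, 2022, is inside that window, so Ardund Republic is at UTC+00:00.
18:00 UTC + 0h = 18:00 Ardund Republic.

18:00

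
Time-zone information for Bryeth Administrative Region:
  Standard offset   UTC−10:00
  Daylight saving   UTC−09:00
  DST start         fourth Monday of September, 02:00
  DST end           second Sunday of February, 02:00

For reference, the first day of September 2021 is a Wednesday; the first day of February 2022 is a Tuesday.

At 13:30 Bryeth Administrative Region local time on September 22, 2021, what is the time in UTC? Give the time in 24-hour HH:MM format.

23:30

1 September 2021 is a Wednesday, so the first Monday is September 6 and the fourth is September 27.
1 February 2022 is a Tuesday, so the first Sunday is February 6 and the second is February 13.
Daylight saving runs 27 September 2021 – 13 February 2022; September 22, 2021 is outside that window, so Bryeth Administrative Region is on standard time at UTC−10:00.
13:30 local + 10h = 23:30 UTC.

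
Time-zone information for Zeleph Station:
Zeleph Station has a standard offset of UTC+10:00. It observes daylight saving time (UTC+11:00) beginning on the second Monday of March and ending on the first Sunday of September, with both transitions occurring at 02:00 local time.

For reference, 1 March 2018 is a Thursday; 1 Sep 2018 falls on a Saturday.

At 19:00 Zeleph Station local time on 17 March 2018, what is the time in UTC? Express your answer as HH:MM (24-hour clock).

1 March 2018 is a Thursday, so the first Monday is March 5 and the second is March 12.
1 September 2018 is a Saturday, so the first Sunday is September 2.
17 March 2018 lies within the daylight-saving period (12 March – 2 September), so Zeleph Station is on daylight time, UTC+11:00.
19:00 local − 11h = 08:00 UTC.

08:00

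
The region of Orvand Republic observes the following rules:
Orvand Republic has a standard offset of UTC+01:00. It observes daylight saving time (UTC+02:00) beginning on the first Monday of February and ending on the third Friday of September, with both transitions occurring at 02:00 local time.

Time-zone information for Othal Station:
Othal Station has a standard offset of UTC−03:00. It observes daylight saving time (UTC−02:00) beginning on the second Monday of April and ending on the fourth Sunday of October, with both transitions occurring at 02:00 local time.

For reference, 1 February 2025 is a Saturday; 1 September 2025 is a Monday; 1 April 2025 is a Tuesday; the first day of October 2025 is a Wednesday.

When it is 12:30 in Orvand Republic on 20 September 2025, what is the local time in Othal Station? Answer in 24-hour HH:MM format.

1 February 2025 is a Saturday, so the first Monday is February 3.
1 September 2025 is a Monday, so the first Friday is September 5 and the third is September 19.
Daylight saving runs 3 February – 19 September; 20 September 2025 is outside that window, so Orvand Republic is on standard time at UTC+01:00.
12:30 Orvand Republic − 1h = 11:30 UTC.
1 April 2025 is a Tuesday, so the first Monday is April 7 and the second is April 14.
1 October 2025 is a Wednesday, so the first Sunday is October 5 and the fourth is October 26.
At the standard offset (UTC−03:00), 11:30 UTC − 3h = 08:30 Othal Station standard time.
The standard-time date in Othal Station, 20 September 2025, lies within the daylight-saving period (14 April – 26 October), so Othal Station is on daylight time, UTC−02:00.
11:30 UTC − 2h = 09:30 Othal Station.

09:30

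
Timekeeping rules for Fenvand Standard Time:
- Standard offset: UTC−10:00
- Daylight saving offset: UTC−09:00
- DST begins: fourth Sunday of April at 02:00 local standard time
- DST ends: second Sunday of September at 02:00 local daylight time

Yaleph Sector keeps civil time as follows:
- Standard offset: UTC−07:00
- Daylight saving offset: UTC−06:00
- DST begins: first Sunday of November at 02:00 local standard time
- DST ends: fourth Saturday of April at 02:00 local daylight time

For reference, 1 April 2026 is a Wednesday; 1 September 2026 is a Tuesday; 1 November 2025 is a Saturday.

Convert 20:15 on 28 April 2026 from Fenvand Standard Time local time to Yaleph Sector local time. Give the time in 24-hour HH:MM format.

22:15

1 April 2026 is a Wednesday, so the first Sunday is April 5 and the fourth is April 26.
1 September 2026 is a Tuesday, so the first Sunday is September 6 and the second is September 13.
Daylight saving runs 26 April – 13 September; 28 April 2026 is inside that window, so Fenvand Standard Time is at UTC−09:00.
20:15 Fenvand Standard Time + 9h = 05:15 UTC (rolling into the next day, 29 April 2026).
1 November 2025 is a Saturday, so the first Sunday is November 2.
1 April 2026 is a Wednesday, so the first Saturday is April 4 and the fourth is April 25.
At the standard offset (UTC−07:00), 05:15 UTC − 7h = 22:15 Yaleph Sector standard time (rolling into the previous day, 28 April 2026).
The standard-time date in Yaleph Sector, 28 April 2026, is outside the daylight-saving period (2 November 2025 – 25 April 2026), so Yaleph Sector is on standard time, UTC−07:00.
05:15 UTC − 7h = 22:15 Yaleph Sector (rolling into the previous day, 28 April 2026).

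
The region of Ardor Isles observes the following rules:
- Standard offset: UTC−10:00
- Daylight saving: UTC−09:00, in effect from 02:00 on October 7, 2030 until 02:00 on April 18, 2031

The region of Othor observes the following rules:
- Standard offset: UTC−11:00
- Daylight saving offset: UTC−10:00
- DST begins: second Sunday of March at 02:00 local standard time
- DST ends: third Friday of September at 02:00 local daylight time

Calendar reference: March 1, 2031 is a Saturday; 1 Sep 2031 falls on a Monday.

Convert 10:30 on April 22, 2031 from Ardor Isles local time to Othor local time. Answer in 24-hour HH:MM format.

10:30

April 22, 2031 does not fall between 7 October 2030 and 18 April 2031, so daylight saving is not in effect and Ardor Isles is at UTC−10:00.
10:30 Ardor Isles + 10h = 20:30 UTC.
1 March 2031 is a Saturday, so the first Sunday is March 2 and the second is March 9.
1 September 2031 is a Monday, so the first Friday is September 5 and the third is September 19.
At the standard offset (UTC−11:00), 20:30 UTC − 11h = 09:30 Othor standard time.
Daylight saving runs 9 March – 19 September; the standard-time date in Othor, April 22, 2031, is inside that window, so Othor is at UTC−10:00.
20:30 UTC − 10h = 10:30 Othor.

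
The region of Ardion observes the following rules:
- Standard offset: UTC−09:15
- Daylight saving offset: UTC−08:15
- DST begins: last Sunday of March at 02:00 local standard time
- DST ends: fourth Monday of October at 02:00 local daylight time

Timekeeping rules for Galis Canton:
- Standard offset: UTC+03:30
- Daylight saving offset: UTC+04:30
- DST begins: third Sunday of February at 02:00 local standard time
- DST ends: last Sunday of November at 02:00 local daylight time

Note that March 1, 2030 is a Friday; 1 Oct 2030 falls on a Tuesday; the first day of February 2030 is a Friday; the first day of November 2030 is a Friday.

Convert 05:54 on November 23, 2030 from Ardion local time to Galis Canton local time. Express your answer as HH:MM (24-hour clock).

19:39

1 March 2030 is a Friday, so Sundays fall on 3, 10, 17, 24, 31; the last is March 31.
1 October 2030 is a Tuesday, so the first Monday is October 7 and the fourth is October 28.
Daylight saving runs 31 March – 28 October; November 23, 2030 is outside that window, so Ardion is on standard time at UTC−09:15.
05:54 Ardion + 9h15m = 15:09 UTC.
1 February 2030 is a Friday, so the first Sunday is February 3 and the third is February 17.
1 November 2030 is a Friday, so Sundays fall on 3, 10, 17, 24; the last is November 24.
At the standard offset (UTC+03:30), 15:09 UTC + 3h30m = 18:39 Galis Canton standard time.
The standard-time date in Galis Canton, November 23, 2030, falls between 17 February and 24 November, so daylight saving is in effect and Galis Canton is at UTC+04:30.
15:09 UTC + 4h30m = 19:39 Galis Canton.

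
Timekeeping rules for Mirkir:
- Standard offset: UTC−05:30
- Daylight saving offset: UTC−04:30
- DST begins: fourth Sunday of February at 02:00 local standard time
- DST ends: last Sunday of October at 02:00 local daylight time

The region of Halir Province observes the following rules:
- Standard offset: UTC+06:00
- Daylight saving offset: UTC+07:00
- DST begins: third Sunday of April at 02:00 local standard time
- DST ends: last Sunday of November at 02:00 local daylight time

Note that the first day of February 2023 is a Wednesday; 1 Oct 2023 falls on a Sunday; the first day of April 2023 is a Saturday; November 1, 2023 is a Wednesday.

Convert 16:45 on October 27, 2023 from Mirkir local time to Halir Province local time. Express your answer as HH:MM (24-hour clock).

04:15

1 February 2023 is a Wednesday, so the first Sunday is February 5 and the fourth is February 26.
1 October 2023 is a Sunday, so Sundays fall on 1, 8, 15, 22, 29; the last is October 29.
Daylight saving runs 26 February – 29 October; October 27, 2023 is inside that window, so Mirkir is at UTC−04:30.
16:45 Mirkir + 4h30m = 21:15 UTC.
1 April 2023 is a Saturday, so the first Sunday is April 2 and the third is April 16.
1 November 2023 is a Wednesday, so Sundays fall on 5, 12, 19, 26; the last is November 26.
At the standard offset (UTC+06:00), 21:15 UTC + 6h = 03:15 Halir Province standard time (rolling into the next day, 28 October 2023).
Daylight saving runs 16 April – 26 November; the standard-time date in Halir Province, October 28, 2023, is inside that window, so Halir Province is at UTC+07:00.
21:15 UTC + 7h = 04:15 Halir Province (rolling into the next day, 28 October 2023).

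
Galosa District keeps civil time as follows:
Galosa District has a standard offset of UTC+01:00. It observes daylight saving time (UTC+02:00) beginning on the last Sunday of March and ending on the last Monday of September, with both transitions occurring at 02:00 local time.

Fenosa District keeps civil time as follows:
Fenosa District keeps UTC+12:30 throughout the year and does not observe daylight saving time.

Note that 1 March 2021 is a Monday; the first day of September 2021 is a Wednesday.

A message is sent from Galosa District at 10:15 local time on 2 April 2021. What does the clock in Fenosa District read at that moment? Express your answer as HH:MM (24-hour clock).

20:45

1 March 2021 is a Monday, so Sundays fall on 7, 14, 21, 28; the last is March 28.
1 September 2021 is a Wednesday, so Mondays fall on 6, 13, 20, 27; the last is September 27.
2 April 2021 lies within the daylight-saving period (28 March – 27 September), so Galosa District is on daylight time, UTC+02:00.
10:15 Galosa District − 2h = 08:15 UTC.
Fenosa District stays on UTC+12:30 all year.
08:15 UTC + 12h30m = 20:45 Fenosa District.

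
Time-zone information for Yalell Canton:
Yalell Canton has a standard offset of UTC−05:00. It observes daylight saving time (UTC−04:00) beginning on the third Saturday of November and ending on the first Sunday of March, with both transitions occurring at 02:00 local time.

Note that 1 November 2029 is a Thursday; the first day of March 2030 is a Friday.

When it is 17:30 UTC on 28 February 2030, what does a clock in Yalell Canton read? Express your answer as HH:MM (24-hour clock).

1 November 2029 is a Thursday, so the first Saturday is November 3 and the third is November 17.
1 March 2030 is a Friday, so the first Sunday is March 3.
At the standard offset (UTC−05:00), 17:30 UTC − 5h = 12:30 Yalell Canton standard time.
The standard-time date in Yalell Canton, 28 February 2030, falls between 17 November 2029 and 3 March 2030, so daylight saving is in effect and Yalell Canton is at UTC−04:00.
17:30 UTC − 4h = 13:30 local.

13:30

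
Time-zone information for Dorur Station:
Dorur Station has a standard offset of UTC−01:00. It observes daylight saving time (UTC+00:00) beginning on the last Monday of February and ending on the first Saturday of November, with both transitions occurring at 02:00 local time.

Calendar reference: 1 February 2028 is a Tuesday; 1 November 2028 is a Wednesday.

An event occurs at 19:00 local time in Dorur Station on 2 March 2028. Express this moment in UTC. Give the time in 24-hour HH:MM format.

1 February 2028 is a Tuesday, so Mondays fall on 7, 14, 21, 28; the last is February 28.
1 November 2028 is a Wednesday, so the first Saturday is November 4.
2 March 2028 falls between 28 February and 4 November, so daylight saving is in effect and Dorur Station is at UTC+00:00.
19:00 local − 0h = 19:00 UTC.

19:00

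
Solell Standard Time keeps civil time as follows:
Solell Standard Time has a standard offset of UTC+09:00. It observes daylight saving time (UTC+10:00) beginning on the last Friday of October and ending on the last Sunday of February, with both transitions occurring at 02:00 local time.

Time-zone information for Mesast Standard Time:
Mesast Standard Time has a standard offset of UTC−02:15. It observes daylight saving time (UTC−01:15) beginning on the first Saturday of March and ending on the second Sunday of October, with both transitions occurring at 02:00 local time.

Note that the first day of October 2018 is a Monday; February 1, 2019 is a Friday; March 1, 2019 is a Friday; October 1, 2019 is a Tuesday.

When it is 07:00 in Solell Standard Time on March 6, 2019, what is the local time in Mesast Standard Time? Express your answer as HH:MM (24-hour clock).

20:45

1 October 2018 is a Monday, so Fridays fall on 5, 12, 19, 26; the last is October 26.
1 February 2019 is a Friday, so Sundays fall on 3, 10, 17, 24; the last is February 24.
March 6, 2019 does not fall between 26 October 2018 and 24 February 2019, so daylight saving is not in effect and Solell Standard Time is at UTC+09:00.
07:00 Solell Standard Time − 9h = 22:00 UTC (rolling into the previous day, 5 March 2019).
1 March 2019 is a Friday, so the first Saturday is March 2.
1 October 2019 is a Tuesday, so the first Sunday is October 6 and the second is October 13.
At the standard offset (UTC−02:15), 22:00 UTC − 2h15m = 19:45 Mesast Standard Time standard time.
The standard-time date in Mesast Standard Time, March 5, 2019, lies within the daylight-saving period (2 March – 13 October), so Mesast Standard Time is on daylight time, UTC−01:15.
22:00 UTC − 1h15m = 20:45 Mesast Standard Time.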